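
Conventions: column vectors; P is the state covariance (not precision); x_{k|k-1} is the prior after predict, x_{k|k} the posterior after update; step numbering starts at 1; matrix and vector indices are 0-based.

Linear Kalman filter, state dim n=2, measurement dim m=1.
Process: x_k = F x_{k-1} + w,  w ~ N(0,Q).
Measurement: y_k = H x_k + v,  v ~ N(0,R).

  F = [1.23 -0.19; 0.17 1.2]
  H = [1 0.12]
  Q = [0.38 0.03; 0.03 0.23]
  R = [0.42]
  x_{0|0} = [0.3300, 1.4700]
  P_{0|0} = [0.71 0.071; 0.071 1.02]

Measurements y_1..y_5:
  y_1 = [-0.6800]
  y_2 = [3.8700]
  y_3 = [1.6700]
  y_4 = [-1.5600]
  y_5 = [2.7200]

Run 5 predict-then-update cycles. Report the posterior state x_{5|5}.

step 1: x^-=[0.1266, 1.8201]  P^-=[1.4578 0.0484; 0.0484 1.7483]  S=[1.9146]  K=[0.7644; 0.1349]  nu=[-1.0250]  x^+=[-0.6570, 1.6819]  P^+=[0.3389 -0.1490; -0.1490 1.7135]
step 2: x^-=[-1.1276, 1.9066]  P^-=[1.0243 -0.5049; -0.5049 2.6464]  S=[1.3612]  K=[0.7080; -0.1376]  nu=[4.7688]  x^+=[2.2485, 1.2504]  P^+=[0.3420 -0.3723; -0.3723 2.6206]
step 3: x^-=[2.5281, 1.8827]  P^-=[1.1660 -1.0334; -1.0334 3.8617]  S=[1.3936]  K=[0.7477; -0.4090]  nu=[-1.0841]  x^+=[1.7176, 2.3261]  P^+=[0.3869 -0.6072; -0.6072 3.6286]
step 4: x^-=[1.6707, 3.0833]  P^-=[1.3802 -1.5930; -1.5930 5.2186]  S=[1.4930]  K=[0.7964; -0.6476]  nu=[-3.6007]  x^+=[-1.1969, 5.4150]  P^+=[0.4333 -0.8231; -0.8231 4.5925]
step 5: x^-=[-2.5010, 6.2946]  P^-=[1.5860 -2.1148; -2.1148 6.5198]  S=[1.5923]  K=[0.8366; -0.8368]  nu=[4.4657]  x^+=[1.2352, 2.5579]  P^+=[0.4714 -1.0000; -1.0000 5.4050]

x_post = [1.2352, 2.5579]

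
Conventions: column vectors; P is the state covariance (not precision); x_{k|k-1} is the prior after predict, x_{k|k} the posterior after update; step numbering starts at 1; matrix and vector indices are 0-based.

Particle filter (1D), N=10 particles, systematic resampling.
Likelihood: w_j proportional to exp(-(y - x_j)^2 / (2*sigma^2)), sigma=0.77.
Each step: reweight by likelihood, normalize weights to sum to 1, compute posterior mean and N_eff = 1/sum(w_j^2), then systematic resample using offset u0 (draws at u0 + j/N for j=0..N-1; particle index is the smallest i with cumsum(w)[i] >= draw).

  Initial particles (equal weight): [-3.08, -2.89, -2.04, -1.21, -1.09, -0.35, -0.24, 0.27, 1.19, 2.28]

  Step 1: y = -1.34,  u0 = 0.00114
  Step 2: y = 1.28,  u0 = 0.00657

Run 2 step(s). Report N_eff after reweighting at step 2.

step 1: w=[0.0209, 0.0354, 0.1778, 0.2650, 0.2550, 0.1176, 0.0969, 0.0302, 0.0012, 0.0000]  mean=-1.1829  Neff=5.1907  idx=[0, 2, 2, 3, 3, 4, 4, 4, 5, 6]
step 2: w=[0.0000, 0.0003, 0.0003, 0.0187, 0.0187, 0.0306, 0.0306, 0.0306, 0.3719, 0.4981]  mean=-0.3965  Neff=2.5648  idx=[3, 7, 8, 8, 8, 9, 9, 9, 9, 9]

N_eff = 2.5648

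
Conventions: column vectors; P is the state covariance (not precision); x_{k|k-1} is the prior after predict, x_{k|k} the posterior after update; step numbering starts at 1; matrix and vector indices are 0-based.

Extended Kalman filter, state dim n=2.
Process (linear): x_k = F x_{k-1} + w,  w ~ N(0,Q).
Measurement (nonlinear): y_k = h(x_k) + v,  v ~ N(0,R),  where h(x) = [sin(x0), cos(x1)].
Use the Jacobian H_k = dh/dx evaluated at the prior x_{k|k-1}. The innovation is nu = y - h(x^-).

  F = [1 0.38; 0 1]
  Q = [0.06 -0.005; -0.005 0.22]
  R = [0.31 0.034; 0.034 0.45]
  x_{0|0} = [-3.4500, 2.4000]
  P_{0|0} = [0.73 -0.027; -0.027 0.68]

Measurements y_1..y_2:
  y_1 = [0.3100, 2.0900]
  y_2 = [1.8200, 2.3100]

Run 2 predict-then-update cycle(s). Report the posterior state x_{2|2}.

x_post = [-4.2815, -0.6105]

step 1: x^-=[-2.5380, 2.4000]  P^-=[0.8677 0.2264; 0.2264 0.9000]  H_jac=[-0.8233 0.0000; 0.0000 -0.6755]  S=[0.8981 0.1599; 0.1599 0.8606]  K=[-0.7899 -0.0309; -0.0846 -0.6907]  nu=[0.8776, 2.8274]  x^+=[-3.3187, 0.3730]  P^+=[0.2987 0.0604; 0.0604 0.4644]
step 2: x^-=[-3.1769, 0.3730]  P^-=[0.4716 0.2318; 0.2318 0.6844]  H_jac=[-0.9994 0.0000; 0.0000 -0.3644]  S=[0.7810 0.1184; 0.1184 0.5409]  K=[-0.5997 -0.0249; -0.2345 -0.4098]  nu=[1.7847, 1.3788]  x^+=[-4.2815, -0.6105]  P^+=[0.1869 0.0867; 0.0867 0.5278]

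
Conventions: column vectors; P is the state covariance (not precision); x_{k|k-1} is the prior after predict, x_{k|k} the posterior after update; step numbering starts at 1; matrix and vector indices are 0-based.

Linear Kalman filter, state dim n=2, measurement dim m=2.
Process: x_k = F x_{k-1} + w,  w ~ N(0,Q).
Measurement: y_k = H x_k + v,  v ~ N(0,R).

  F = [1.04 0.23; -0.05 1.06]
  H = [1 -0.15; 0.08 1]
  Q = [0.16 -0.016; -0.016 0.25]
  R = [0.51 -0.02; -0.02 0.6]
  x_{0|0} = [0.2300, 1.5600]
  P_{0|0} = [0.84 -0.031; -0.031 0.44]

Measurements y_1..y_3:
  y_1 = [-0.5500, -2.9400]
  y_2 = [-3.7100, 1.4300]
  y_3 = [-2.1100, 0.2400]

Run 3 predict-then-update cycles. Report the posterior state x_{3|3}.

step 1: x^-=[0.5980, 1.6421]  P^-=[1.0770 0.0138; 0.0138 0.7498]  S=[1.5997 -0.0327; -0.0327 1.3589]  K=[0.6738 0.0898; -0.0504 0.5514]  nu=[-0.9017, -4.6299]  x^+=[-0.4251, -0.8652]  P^+=[0.3438 0.0129; 0.0129 0.3308]
step 2: x^-=[-0.6411, -0.8958]  P^-=[0.5555 0.0608; 0.0608 0.6212]  S=[1.0612 -0.0086; -0.0086 1.2345]  K=[0.5156 0.0889; -0.0264 0.5070]  nu=[-3.2033, 2.3771]  x^+=[-2.0813, 0.3937]  P^+=[0.2644 0.0219; 0.0219 0.3029]
step 3: x^-=[-2.0740, 0.5214]  P^-=[0.4725 0.0680; 0.0680 0.5887]  S=[0.9754 -0.0034; -0.0034 1.2026]  K=[0.4743 0.0893; -0.0192 0.4940]  nu=[0.0422, -0.1154]  x^+=[-2.0643, 0.4635]  P^+=[0.2438 0.0246; 0.0246 0.2948]

x_post = [-2.0643, 0.4635]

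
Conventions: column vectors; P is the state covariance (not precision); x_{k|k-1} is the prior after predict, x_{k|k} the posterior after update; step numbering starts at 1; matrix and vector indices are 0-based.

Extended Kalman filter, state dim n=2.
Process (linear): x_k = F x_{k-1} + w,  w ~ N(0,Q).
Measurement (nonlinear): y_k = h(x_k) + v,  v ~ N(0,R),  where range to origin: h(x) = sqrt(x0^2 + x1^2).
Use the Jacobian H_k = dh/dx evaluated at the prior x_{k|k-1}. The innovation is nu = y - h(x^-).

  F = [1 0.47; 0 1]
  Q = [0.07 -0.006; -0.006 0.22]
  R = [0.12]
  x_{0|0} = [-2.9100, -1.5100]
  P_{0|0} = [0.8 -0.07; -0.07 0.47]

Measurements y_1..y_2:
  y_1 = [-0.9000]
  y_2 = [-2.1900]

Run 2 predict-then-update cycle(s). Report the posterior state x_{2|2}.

x_post = [-0.6504, -2.0226]

step 1: x^-=[-3.6197, -1.5100]  P^-=[0.9080 0.1449; 0.1449 0.6900]  H_jac=[-0.9229 -0.3850]  S=[1.0987]  K=[-0.8135; -0.3635]  nu=[-4.8220]  x^+=[0.3032, 0.2429]  P^+=[0.1809 -0.1800; -0.1800 0.5448]
step 2: x^-=[0.4173, 0.2429]  P^-=[0.2020 0.0701; 0.0701 0.7648]  H_jac=[0.8643 0.5030]  S=[0.5253]  K=[0.3995; 0.8476]  nu=[-2.6729]  x^+=[-0.6504, -2.0226]  P^+=[0.1182 -0.1078; -0.1078 0.3875]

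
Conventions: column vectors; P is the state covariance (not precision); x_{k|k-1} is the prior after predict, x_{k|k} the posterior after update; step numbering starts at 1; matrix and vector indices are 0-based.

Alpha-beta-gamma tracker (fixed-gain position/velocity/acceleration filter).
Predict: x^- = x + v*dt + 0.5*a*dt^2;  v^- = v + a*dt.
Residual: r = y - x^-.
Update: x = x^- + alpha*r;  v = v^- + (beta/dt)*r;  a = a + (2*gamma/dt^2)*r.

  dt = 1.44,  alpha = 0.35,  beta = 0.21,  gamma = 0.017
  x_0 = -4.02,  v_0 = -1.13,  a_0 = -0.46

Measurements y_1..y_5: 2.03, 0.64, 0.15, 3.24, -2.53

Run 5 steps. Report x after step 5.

step 1: x_pred=-6.1241  r=8.1541  x^+=-3.2702  v^+=-0.6033  a^+=-0.3263
step 2: x_pred=-4.4772  r=5.1172  x^+=-2.6862  v^+=-0.3269  a^+=-0.2424
step 3: x_pred=-3.4082  r=3.5582  x^+=-2.1628  v^+=-0.1570  a^+=-0.1841
step 4: x_pred=-2.5798  r=5.8198  x^+=-0.5428  v^+=0.4267  a^+=-0.0886
step 5: x_pred=-0.0203  r=-2.5097  x^+=-0.8987  v^+=-0.0670  a^+=-0.1298

x_post = -0.8987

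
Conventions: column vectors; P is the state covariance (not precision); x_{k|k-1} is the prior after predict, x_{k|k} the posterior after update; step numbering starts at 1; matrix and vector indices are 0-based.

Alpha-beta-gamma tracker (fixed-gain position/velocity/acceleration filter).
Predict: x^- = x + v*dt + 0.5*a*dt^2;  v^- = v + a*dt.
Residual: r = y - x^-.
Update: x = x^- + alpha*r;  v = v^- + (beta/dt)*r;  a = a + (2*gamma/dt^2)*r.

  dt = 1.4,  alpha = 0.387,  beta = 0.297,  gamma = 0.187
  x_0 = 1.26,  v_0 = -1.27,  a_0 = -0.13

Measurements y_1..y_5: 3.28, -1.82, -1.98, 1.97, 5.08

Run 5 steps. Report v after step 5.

step 1: x_pred=-0.6454  r=3.9254  x^+=0.8737  v^+=-0.6193  a^+=0.6190
step 2: x_pred=0.6134  r=-2.4334  x^+=-0.3283  v^+=-0.2688  a^+=0.1547
step 3: x_pred=-0.5531  r=-1.4269  x^+=-1.1053  v^+=-0.3550  a^+=-0.1176
step 4: x_pred=-1.7175  r=3.6875  x^+=-0.2904  v^+=0.2627  a^+=0.5861
step 5: x_pred=0.6516  r=4.4284  x^+=2.3654  v^+=2.0226  a^+=1.4311

v_post = 2.0226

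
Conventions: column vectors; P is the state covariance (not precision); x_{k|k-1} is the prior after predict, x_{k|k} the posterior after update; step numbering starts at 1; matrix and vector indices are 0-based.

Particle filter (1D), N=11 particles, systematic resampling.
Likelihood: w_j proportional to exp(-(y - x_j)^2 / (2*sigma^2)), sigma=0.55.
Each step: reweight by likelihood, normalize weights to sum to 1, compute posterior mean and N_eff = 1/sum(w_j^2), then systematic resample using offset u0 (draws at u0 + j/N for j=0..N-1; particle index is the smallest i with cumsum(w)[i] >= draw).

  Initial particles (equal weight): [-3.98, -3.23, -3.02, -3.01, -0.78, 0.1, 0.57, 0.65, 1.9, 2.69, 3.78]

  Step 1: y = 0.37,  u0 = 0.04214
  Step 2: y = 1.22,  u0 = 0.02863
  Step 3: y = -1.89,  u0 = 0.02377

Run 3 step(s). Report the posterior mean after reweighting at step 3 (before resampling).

step 1: w=[0.0000, 0.0000, 0.0000, 0.0000, 0.0396, 0.3128, 0.3302, 0.3099, 0.0074, 0.0000, 0.0000]  mean=0.4042  Neff=3.2834  idx=[5, 5, 5, 5, 6, 6, 6, 6, 7, 7, 7]
step 2: w=[0.0296, 0.0296, 0.0296, 0.0296, 0.1171, 0.1171, 0.1171, 0.1171, 0.1377, 0.1377, 0.1377]  mean=0.5474  Neff=8.6773  idx=[0, 4, 4, 5, 6, 7, 7, 8, 9, 9, 10]
step 3: w=[0.7973, 0.0251, 0.0251, 0.0251, 0.0251, 0.0251, 0.0251, 0.0130, 0.0130, 0.0130, 0.0130]  mean=0.1994  Neff=1.5621  idx=[0, 0, 0, 0, 0, 0, 0, 0, 0, 2, 6]

post_mean = 0.1994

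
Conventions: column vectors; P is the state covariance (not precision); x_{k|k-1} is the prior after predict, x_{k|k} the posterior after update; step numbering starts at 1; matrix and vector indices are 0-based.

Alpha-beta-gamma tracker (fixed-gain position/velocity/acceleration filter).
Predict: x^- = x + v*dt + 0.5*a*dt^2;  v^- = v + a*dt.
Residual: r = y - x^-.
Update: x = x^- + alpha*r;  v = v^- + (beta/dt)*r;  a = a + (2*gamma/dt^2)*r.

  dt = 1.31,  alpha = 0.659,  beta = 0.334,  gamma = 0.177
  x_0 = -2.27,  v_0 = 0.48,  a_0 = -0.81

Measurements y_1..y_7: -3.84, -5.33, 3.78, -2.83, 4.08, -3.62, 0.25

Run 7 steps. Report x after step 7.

step 1: x_pred=-2.3362  r=-1.5038  x^+=-3.3272  v^+=-0.9645  a^+=-1.1202
step 2: x_pred=-5.5519  r=0.2219  x^+=-5.4057  v^+=-2.3754  a^+=-1.0744
step 3: x_pred=-9.4393  r=13.2193  x^+=-0.7278  v^+=-0.4125  a^+=1.6525
step 4: x_pred=0.1498  r=-2.9798  x^+=-1.8139  v^+=0.9926  a^+=1.0378
step 5: x_pred=0.3768  r=3.7032  x^+=2.8172  v^+=3.2962  a^+=1.8017
step 6: x_pred=8.6813  r=-12.3013  x^+=0.5747  v^+=2.5201  a^+=-0.7358
step 7: x_pred=3.2447  r=-2.9947  x^+=1.2712  v^+=0.7927  a^+=-1.3536

x_post = 1.2712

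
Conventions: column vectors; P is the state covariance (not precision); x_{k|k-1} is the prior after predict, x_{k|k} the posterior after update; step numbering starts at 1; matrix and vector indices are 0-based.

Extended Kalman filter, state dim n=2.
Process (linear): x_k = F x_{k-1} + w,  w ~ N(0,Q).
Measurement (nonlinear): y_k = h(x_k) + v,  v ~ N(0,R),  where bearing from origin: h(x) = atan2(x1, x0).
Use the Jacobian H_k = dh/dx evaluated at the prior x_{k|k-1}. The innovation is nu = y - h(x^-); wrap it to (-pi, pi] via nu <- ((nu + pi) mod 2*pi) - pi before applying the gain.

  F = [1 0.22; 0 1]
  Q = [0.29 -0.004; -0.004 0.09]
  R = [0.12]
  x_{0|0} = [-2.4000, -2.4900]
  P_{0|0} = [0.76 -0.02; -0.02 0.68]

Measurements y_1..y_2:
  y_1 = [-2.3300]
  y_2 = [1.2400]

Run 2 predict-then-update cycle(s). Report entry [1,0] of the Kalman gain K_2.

K[1,0] = -0.5701

step 1: x^-=[-2.9478, -2.4900]  P^-=[1.0741 0.1256; 0.1256 0.7700]  H_jac=[0.1672 -0.1980]  S=[0.1719]  K=[0.9003; -0.7646]  nu=[0.1102]  x^+=[-2.8486, -2.5742]  P^+=[0.9348 0.2439; 0.2439 0.6695]
step 2: x^-=[-3.4149, -2.5742]  P^-=[1.3645 0.3872; 0.3872 0.7595]  H_jac=[0.1408 -0.1867]  S=[0.1532]  K=[0.7819; -0.5701]  nu=[-2.5475]  x^+=[-5.4069, -1.1220]  P^+=[1.2709 0.4555; 0.4555 0.7097]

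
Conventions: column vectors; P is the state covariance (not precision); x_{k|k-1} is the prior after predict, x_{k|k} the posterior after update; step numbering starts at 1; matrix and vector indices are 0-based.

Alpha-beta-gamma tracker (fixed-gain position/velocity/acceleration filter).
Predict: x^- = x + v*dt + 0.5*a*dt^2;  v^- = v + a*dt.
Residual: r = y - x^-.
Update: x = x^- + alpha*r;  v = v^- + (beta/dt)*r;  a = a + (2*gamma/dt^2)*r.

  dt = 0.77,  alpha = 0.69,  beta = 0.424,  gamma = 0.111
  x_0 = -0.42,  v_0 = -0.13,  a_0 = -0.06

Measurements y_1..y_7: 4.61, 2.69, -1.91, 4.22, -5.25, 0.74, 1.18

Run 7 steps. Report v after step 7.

v_post = 0.0691

step 1: x_pred=-0.5379  r=5.1479  x^+=3.0142  v^+=2.6585  a^+=1.8675
step 2: x_pred=5.6148  r=-2.9248  x^+=3.5967  v^+=2.4859  a^+=0.7724
step 3: x_pred=5.7398  r=-7.6498  x^+=0.4614  v^+=-1.1317  a^+=-2.0919
step 4: x_pred=-1.0301  r=5.2501  x^+=2.5925  v^+=0.1485  a^+=-0.1261
step 5: x_pred=2.6694  r=-7.9194  x^+=-2.7950  v^+=-4.3095  a^+=-3.0914
step 6: x_pred=-7.0297  r=7.7697  x^+=-1.6686  v^+=-2.4114  a^+=-0.1822
step 7: x_pred=-3.5794  r=4.7594  x^+=-0.2954  v^+=0.0691  a^+=1.5999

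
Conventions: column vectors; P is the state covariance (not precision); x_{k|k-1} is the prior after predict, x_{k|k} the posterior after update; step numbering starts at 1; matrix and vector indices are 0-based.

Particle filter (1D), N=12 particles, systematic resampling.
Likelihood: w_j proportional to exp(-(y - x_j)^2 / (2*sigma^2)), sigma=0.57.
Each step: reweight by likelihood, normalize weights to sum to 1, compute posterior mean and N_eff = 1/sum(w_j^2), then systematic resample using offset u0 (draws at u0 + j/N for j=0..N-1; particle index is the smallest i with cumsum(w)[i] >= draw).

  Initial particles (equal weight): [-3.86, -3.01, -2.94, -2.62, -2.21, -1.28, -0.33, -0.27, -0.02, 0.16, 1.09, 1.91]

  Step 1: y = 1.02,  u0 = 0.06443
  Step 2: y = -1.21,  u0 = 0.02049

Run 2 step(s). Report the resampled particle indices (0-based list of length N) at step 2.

step 1: w=[0.0000, 0.0000, 0.0000, 0.0000, 0.0000, 0.0002, 0.0313, 0.0399, 0.0978, 0.1655, 0.5127, 0.1527]  mean=0.8537  Neff=3.0702  idx=[7, 8, 9, 9, 10, 10, 10, 10, 10, 10, 11, 11]
step 2: w=[0.5316, 0.2343, 0.1153, 0.1153, 0.0006, 0.0006, 0.0006, 0.0006, 0.0006, 0.0006, 0.0000, 0.0000]  mean=-0.1074  Neff=2.7470  idx=[0, 0, 0, 0, 0, 0, 0, 1, 1, 2, 2, 3]

resampled_idx = [0, 0, 0, 0, 0, 0, 0, 1, 1, 2, 2, 3]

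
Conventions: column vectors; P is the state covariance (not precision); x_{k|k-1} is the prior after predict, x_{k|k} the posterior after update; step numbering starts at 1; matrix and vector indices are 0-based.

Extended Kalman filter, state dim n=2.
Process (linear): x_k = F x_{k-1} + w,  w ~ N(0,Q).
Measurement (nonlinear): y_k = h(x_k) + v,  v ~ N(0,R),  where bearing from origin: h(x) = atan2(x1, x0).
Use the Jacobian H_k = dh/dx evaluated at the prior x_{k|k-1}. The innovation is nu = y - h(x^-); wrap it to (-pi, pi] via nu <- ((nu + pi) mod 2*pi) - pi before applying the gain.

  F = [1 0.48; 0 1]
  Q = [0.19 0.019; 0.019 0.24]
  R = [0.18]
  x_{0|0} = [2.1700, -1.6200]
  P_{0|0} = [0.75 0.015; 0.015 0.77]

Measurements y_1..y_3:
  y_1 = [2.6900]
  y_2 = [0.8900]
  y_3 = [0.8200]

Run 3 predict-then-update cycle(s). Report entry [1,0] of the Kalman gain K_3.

step 1: x^-=[1.3924, -1.6200]  P^-=[1.1318 0.4036; 0.4036 1.0100]  H_jac=[0.3550 0.3051]  S=[0.5041]  K=[1.0413; 0.8955]  nu=[-2.7324]  x^+=[-1.4529, -4.0670]  P^+=[0.5852 -0.0665; -0.0665 0.6057]
step 2: x^-=[-3.4050, -4.0670]  P^-=[0.8508 0.2432; 0.2432 0.8457]  H_jac=[0.1446 -0.1210]  S=[0.2017]  K=[0.4639; -0.3332]  nu=[-3.1254]  x^+=[-4.8550, -3.0256]  P^+=[0.8074 0.2744; 0.2744 0.8233]
step 3: x^-=[-6.3073, -3.0256]  P^-=[1.4505 0.6886; 0.6886 1.0633]  H_jac=[0.0618 -0.1289]  S=[0.1922]  K=[0.0049; -0.4915]  nu=[-2.7689]  x^+=[-6.3207, -1.6648]  P^+=[1.4505 0.6890; 0.6890 1.0169]

K[1,0] = -0.4915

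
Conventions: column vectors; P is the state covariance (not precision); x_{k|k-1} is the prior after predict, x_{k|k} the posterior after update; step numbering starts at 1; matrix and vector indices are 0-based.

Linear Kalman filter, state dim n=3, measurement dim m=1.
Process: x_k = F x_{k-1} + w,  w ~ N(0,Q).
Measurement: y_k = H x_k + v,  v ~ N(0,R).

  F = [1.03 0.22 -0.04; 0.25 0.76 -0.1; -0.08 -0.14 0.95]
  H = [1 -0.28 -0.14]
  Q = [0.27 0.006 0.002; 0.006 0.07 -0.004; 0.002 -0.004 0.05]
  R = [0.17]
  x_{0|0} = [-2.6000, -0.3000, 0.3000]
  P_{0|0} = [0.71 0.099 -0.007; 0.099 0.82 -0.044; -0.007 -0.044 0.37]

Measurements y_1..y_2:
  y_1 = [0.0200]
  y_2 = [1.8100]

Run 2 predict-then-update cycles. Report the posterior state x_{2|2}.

x_post = [1.3034, 0.3484, -0.1100]

step 1: x^-=[-2.7560, -0.9080, 0.5350]  P^-=[1.1097 0.4134 -0.1282; 0.4134 0.6364 -0.1842; -0.1282 -0.1842 0.4195]  S=[1.1278]  K=[0.8973; 0.2315; -0.1200]  nu=[2.5967]  x^+=[-0.4261, -0.3069, 0.2234]  P^+=[0.2018 0.1792 -0.0067; 0.1792 0.5759 -0.1529; -0.0067 -0.1529 0.4033]
step 2: x^-=[-0.5153, -0.3621, 0.2893]  P^-=[0.5970 0.3148 -0.1161; 0.3148 0.5110 -0.2390; -0.1161 -0.2390 0.4722]  S=[0.6539]  K=[0.8032; 0.3138; -0.1764]  nu=[2.2644]  x^+=[1.3034, 0.3484, -0.1100]  P^+=[0.1753 0.1500 -0.0235; 0.1500 0.4466 -0.2028; -0.0235 -0.2028 0.4519]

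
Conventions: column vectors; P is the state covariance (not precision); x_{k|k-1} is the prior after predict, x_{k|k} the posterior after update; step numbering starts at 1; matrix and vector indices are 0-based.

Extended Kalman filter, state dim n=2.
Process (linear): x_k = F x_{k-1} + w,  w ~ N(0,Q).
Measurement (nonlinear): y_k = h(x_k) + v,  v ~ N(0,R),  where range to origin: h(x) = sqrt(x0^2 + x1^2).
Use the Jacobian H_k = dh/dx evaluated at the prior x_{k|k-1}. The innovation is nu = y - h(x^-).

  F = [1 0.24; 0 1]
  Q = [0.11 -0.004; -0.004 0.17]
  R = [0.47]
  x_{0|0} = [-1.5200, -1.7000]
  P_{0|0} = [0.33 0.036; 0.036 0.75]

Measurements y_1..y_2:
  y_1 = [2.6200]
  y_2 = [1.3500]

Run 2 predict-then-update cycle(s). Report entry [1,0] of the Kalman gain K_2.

step 1: x^-=[-1.9280, -1.7000]  P^-=[0.5005 0.2120; 0.2120 0.9200]  H_jac=[-0.7501 -0.6614]  S=[1.3643]  K=[-0.3779; -0.5625]  nu=[0.0496]  x^+=[-1.9467, -1.7279]  P^+=[0.3056 -0.0780; -0.0780 0.4883]
step 2: x^-=[-2.3614, -1.7279]  P^-=[0.4063 0.0351; 0.0351 0.6583]  H_jac=[-0.8070 -0.5905]  S=[0.9977]  K=[-0.3495; -0.4181]  nu=[-1.5761]  x^+=[-1.8106, -1.0690]  P^+=[0.2845 -0.1106; -0.1106 0.4839]

K[1,0] = -0.4181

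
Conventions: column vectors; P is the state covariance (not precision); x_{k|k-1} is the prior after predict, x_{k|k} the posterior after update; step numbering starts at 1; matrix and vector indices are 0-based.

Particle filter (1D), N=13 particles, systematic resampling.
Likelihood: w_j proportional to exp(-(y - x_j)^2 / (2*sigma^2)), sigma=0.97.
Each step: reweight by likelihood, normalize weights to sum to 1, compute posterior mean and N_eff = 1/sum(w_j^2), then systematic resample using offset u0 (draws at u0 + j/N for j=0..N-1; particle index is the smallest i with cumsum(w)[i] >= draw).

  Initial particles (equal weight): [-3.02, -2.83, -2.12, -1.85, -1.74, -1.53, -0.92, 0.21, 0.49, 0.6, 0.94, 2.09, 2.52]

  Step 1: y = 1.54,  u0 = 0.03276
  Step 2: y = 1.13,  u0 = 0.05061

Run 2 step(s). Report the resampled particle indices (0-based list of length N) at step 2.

step 1: w=[0.0000, 0.0000, 0.0002, 0.0006, 0.0008, 0.0017, 0.0103, 0.1001, 0.1426, 0.1602, 0.2116, 0.2181, 0.1538]  mean=1.2143  Neff=5.8098  idx=[7, 7, 8, 9, 9, 10, 10, 10, 11, 11, 11, 12, 12]
step 2: w=[0.0686, 0.0686, 0.0865, 0.0926, 0.0926, 0.1055, 0.1055, 0.1055, 0.0659, 0.0659, 0.0659, 0.0385, 0.0385]  mean=1.0870  Neff=11.9891  idx=[0, 1, 2, 3, 4, 5, 5, 6, 7, 8, 9, 10, 12]

resampled_idx = [0, 1, 2, 3, 4, 5, 5, 6, 7, 8, 9, 10, 12]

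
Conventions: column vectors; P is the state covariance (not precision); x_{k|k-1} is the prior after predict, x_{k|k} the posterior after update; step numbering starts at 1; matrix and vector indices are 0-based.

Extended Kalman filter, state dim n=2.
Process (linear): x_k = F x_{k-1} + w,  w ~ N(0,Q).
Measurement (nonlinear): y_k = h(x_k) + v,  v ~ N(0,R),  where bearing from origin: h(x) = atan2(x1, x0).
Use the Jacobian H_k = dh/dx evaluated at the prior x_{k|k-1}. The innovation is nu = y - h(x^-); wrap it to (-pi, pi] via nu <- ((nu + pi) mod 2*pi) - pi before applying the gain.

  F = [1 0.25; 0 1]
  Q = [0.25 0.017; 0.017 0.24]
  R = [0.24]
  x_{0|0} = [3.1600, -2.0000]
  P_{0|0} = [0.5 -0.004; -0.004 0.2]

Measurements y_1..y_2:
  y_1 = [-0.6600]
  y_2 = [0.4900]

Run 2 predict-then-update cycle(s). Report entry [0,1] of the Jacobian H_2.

step 1: x^-=[2.6600, -2.0000]  P^-=[0.7605 0.0630; 0.0630 0.4400]  H_jac=[0.1806 0.2402]  S=[0.2956]  K=[0.5157; 0.3959]  nu=[-0.0153]  x^+=[2.6521, -2.0061]  P^+=[0.6819 0.0026; 0.0026 0.3937]
step 2: x^-=[2.1506, -2.0061]  P^-=[0.9578 0.1181; 0.1181 0.6337]  H_jac=[0.2319 0.2486]  S=[0.3443]  K=[0.7304; 0.5371]  nu=[1.2406]  x^+=[3.0568, -1.3397]  P^+=[0.7741 -0.0170; -0.0170 0.5343]

H_jac[0,1] = 0.2486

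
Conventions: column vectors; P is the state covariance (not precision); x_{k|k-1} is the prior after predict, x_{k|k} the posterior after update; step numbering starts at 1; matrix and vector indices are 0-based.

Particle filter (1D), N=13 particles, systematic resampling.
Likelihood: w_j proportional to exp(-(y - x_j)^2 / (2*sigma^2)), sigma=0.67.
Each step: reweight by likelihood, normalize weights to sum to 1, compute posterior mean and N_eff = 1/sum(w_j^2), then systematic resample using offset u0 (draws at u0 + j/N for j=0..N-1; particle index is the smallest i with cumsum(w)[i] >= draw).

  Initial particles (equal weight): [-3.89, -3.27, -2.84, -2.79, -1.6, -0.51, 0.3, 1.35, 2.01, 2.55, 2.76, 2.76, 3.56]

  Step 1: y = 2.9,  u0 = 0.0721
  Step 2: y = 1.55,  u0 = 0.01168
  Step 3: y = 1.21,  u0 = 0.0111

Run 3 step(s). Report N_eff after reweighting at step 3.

step 1: w=[0.0000, 0.0000, 0.0000, 0.0000, 0.0000, 0.0000, 0.0001, 0.0175, 0.1054, 0.2221, 0.2491, 0.2491, 0.1567]  mean=2.7347  Neff=4.7760  idx=[8, 9, 9, 9, 10, 10, 10, 11, 11, 11, 11, 12, 12]
step 2: w=[0.2494, 0.1036, 0.1036, 0.1036, 0.0618, 0.0618, 0.0618, 0.0618, 0.0618, 0.0618, 0.0618, 0.0035, 0.0035]  mean=2.5133  Neff=8.2511  idx=[0, 0, 0, 0, 1, 2, 3, 3, 5, 6, 7, 8, 10]
step 3: w=[0.1722, 0.1722, 0.1722, 0.1722, 0.0475, 0.0475, 0.0475, 0.0475, 0.0242, 0.0242, 0.0242, 0.0242, 0.0242]  mean=2.2034  Neff=7.6562  idx=[0, 0, 0, 1, 1, 2, 2, 3, 3, 4, 5, 7, 10]

N_eff = 7.6562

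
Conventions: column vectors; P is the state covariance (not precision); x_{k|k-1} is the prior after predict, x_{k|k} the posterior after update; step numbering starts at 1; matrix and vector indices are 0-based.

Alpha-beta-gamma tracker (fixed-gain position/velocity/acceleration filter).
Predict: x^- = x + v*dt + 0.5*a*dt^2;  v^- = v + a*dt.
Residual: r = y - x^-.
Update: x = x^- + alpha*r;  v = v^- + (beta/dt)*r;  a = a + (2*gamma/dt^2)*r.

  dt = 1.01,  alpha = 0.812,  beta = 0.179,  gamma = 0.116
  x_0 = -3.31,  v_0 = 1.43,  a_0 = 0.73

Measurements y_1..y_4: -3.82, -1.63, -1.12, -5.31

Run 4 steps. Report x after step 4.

step 1: x_pred=-1.4934  r=-2.3266  x^+=-3.3826  v^+=1.7550  a^+=0.2009
step 2: x_pred=-1.5076  r=-0.1224  x^+=-1.6070  v^+=1.9361  a^+=0.1730
step 3: x_pred=0.4368  r=-1.5568  x^+=-0.8273  v^+=1.8350  a^+=-0.1810
step 4: x_pred=0.9337  r=-6.2437  x^+=-4.1362  v^+=0.5456  a^+=-1.6010

x_post = -4.1362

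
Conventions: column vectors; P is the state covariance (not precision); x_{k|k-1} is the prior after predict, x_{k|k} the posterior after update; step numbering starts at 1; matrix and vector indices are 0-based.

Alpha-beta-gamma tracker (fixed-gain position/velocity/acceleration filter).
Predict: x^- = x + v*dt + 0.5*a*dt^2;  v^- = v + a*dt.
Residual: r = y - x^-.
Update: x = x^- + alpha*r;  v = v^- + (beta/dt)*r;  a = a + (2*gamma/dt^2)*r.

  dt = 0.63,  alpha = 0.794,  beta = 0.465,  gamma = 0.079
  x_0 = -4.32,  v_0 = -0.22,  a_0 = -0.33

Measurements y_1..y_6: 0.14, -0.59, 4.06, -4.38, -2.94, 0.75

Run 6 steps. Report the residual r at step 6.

step 1: x_pred=-4.5241  r=4.6641  x^+=-0.8208  v^+=3.0146  a^+=1.5267
step 2: x_pred=1.3814  r=-1.9714  x^+=-0.1839  v^+=2.5214  a^+=0.7419
step 3: x_pred=1.5518  r=2.5082  x^+=3.5433  v^+=4.8401  a^+=1.7404
step 4: x_pred=6.9379  r=-11.3179  x^+=-2.0485  v^+=-2.4172  a^+=-2.7651
step 5: x_pred=-4.1201  r=1.1801  x^+=-3.1831  v^+=-3.2882  a^+=-2.2953
step 6: x_pred=-5.7102  r=6.4602  x^+=-0.5808  v^+=0.0340  a^+=0.2764

resid = 6.4602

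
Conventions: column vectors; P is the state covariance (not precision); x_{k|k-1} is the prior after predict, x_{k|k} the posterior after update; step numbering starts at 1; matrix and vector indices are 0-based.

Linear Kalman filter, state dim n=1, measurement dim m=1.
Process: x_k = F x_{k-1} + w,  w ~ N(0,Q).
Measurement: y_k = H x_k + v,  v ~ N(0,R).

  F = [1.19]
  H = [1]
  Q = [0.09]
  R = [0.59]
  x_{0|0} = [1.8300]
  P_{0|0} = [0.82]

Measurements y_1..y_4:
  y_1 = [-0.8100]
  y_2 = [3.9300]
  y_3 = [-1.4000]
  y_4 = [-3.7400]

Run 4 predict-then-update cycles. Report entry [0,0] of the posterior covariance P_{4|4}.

step 1: x^-=[2.1777]  P^-=[1.2512]  S=[1.8412]  K=[0.6796]  nu=[-2.9877]  x^+=[0.1474]  P^+=[0.4009]
step 2: x^-=[0.1754]  P^-=[0.6578]  S=[1.2478]  K=[0.5272]  nu=[3.7546]  x^+=[2.1547]  P^+=[0.3110]
step 3: x^-=[2.5640]  P^-=[0.5304]  S=[1.1204]  K=[0.4734]  nu=[-3.9640]  x^+=[0.6874]  P^+=[0.2793]
step 4: x^-=[0.8180]  P^-=[0.4855]  S=[1.0755]  K=[0.4514]  nu=[-4.5580]  x^+=[-1.2397]  P^+=[0.2663]

P_post[0,0] = 0.2663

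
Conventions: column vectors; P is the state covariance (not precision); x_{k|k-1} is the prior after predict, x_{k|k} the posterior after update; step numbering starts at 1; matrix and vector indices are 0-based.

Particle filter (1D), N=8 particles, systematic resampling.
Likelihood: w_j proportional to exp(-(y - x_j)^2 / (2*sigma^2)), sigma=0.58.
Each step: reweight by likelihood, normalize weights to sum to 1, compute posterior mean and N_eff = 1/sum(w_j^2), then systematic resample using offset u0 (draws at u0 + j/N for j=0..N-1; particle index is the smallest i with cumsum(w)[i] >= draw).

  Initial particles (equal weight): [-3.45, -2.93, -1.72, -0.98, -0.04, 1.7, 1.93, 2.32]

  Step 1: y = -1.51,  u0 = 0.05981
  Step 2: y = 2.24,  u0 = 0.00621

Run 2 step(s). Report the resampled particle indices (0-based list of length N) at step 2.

resampled_idx = [5, 5, 5, 6, 6, 6, 7, 7]

step 1: w=[0.0022, 0.0296, 0.5544, 0.3899, 0.0238, 0.0000, 0.0000, 0.0000]  mean=-1.4310  Neff=2.1696  idx=[2, 2, 2, 2, 2, 3, 3, 3]
step 2: w=[0.0001, 0.0001, 0.0001, 0.0001, 0.0001, 0.3331, 0.3331, 0.3331]  mean=-0.9805  Neff=3.0037  idx=[5, 5, 5, 6, 6, 6, 7, 7]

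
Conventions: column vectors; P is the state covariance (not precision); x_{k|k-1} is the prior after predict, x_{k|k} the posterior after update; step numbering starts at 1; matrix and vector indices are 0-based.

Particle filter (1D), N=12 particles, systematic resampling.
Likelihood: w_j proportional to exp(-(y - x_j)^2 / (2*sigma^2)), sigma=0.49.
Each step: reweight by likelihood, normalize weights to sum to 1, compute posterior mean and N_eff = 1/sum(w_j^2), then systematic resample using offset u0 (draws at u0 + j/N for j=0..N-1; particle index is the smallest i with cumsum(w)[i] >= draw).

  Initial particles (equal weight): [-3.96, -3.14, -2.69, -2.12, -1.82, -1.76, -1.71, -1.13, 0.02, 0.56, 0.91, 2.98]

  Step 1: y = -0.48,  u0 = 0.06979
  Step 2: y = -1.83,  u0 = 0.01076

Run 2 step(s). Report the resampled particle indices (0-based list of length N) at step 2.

resampled_idx = [0, 0, 0, 0, 0, 1, 1, 2, 2, 3, 3, 4]

step 1: w=[0.0000, 0.0000, 0.0000, 0.0030, 0.0192, 0.0267, 0.0347, 0.3358, 0.4810, 0.0851, 0.0145, 0.0000]  mean=-0.4567  Neff=2.8261  idx=[6, 7, 7, 7, 7, 8, 8, 8, 8, 8, 9, 10]
step 2: w=[0.4016, 0.1492, 0.1492, 0.1492, 0.1492, 0.0003, 0.0003, 0.0003, 0.0003, 0.0003, 0.0000, 0.0000]  mean=-1.3610  Neff=3.9948  idx=[0, 0, 0, 0, 0, 1, 1, 2, 2, 3, 3, 4]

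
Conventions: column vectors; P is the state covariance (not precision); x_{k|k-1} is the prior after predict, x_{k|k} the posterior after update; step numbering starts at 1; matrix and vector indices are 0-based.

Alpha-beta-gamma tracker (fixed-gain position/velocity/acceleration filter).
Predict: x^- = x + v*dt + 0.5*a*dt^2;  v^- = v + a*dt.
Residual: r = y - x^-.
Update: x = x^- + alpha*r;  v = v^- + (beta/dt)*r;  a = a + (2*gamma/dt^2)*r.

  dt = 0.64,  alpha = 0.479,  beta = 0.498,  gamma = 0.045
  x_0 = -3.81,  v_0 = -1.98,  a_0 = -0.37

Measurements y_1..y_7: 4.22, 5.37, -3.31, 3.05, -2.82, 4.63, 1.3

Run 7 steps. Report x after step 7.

x_post = 0.8170

step 1: x_pred=-5.1530  r=9.3730  x^+=-0.6633  v^+=5.0765  a^+=1.6895
step 2: x_pred=2.9317  r=2.4383  x^+=4.0996  v^+=8.0551  a^+=2.2253
step 3: x_pred=9.7107  r=-13.0207  x^+=3.4738  v^+=-0.6524  a^+=-0.6357
step 4: x_pred=2.9260  r=0.1240  x^+=2.9854  v^+=-0.9628  a^+=-0.6085
step 5: x_pred=2.2446  r=-5.0646  x^+=-0.1813  v^+=-5.2931  a^+=-1.7213
step 6: x_pred=-3.9215  r=8.5515  x^+=0.1747  v^+=0.2593  a^+=0.1577
step 7: x_pred=0.3730  r=0.9270  x^+=0.8170  v^+=1.0816  a^+=0.3614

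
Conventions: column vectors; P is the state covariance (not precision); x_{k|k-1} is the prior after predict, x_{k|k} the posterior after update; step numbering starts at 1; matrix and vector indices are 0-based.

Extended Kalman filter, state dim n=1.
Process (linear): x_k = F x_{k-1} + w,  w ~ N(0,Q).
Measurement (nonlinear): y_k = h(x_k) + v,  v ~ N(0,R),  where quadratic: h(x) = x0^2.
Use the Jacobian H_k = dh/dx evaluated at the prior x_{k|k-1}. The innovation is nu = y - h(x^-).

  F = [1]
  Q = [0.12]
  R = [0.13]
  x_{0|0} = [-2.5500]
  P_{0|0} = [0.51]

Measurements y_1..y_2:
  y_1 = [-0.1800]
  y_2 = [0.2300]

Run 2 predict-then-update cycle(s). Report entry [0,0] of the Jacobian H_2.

step 1: x^-=[-2.5500]  P^-=[0.6300]  H_jac=[-5.1000]  S=[16.5163]  K=[-0.1945]  nu=[-6.6825]  x^+=[-1.2500]  P^+=[0.0050]
step 2: x^-=[-1.2500]  P^-=[0.1250]  H_jac=[-2.5000]  S=[0.9110]  K=[-0.3429]  nu=[-1.3325]  x^+=[-0.7931]  P^+=[0.0178]

H_jac[0,0] = -2.5000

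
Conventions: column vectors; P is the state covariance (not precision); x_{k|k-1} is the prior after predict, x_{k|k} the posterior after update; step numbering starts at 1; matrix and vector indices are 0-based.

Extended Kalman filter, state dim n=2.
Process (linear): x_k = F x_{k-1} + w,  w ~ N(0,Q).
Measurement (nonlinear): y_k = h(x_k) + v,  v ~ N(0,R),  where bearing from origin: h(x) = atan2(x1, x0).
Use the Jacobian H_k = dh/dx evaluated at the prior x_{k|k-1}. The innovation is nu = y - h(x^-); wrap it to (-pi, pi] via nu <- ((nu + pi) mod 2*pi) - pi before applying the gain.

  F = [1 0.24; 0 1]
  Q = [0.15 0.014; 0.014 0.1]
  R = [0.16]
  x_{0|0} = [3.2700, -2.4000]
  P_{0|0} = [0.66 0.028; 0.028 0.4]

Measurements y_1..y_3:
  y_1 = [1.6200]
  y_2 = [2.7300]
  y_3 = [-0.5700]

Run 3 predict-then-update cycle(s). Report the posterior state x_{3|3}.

x_post = [5.7500, 0.4885]

step 1: x^-=[2.6940, -2.4000]  P^-=[0.8465 0.1380; 0.1380 0.5000]  H_jac=[0.1844 0.2070]  S=[0.2207]  K=[0.8365; 0.5841]  nu=[2.3477]  x^+=[4.6578, -1.0287]  P^+=[0.6921 0.0302; 0.0302 0.4247]
step 2: x^-=[4.4109, -1.0287]  P^-=[0.8810 0.1461; 0.1461 0.5247]  H_jac=[0.0501 0.2150]  S=[0.1896]  K=[0.3986; 0.6336]  nu=[2.9591]  x^+=[5.5905, 0.8462]  P^+=[0.8509 0.0982; 0.0982 0.4486]
step 3: x^-=[5.7936, 0.8462]  P^-=[1.0738 0.2199; 0.2199 0.5486]  H_jac=[-0.0247 0.1690]  S=[0.1745]  K=[0.0610; 0.5002]  nu=[-0.7150]  x^+=[5.7500, 0.4885]  P^+=[1.0732 0.2145; 0.2145 0.5049]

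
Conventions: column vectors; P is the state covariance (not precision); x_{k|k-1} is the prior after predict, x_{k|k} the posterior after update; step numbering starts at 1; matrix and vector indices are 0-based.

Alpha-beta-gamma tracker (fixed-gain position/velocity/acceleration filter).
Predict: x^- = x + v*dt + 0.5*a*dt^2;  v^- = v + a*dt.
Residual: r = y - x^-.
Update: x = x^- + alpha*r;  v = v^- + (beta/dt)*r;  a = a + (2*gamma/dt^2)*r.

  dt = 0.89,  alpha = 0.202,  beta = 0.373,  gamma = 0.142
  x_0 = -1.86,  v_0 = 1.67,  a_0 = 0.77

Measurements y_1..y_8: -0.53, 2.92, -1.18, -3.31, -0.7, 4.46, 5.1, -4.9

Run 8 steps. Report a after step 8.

a_post = 5.2342

step 1: x_pred=-0.0687  r=-0.4613  x^+=-0.1619  v^+=2.1620  a^+=0.6046
step 2: x_pred=2.0017  r=0.9183  x^+=2.1872  v^+=3.0850  a^+=0.9339
step 3: x_pred=5.3027  r=-6.4827  x^+=3.9932  v^+=1.1992  a^+=-1.3904
step 4: x_pred=4.5098  r=-7.8198  x^+=2.9302  v^+=-3.3156  a^+=-4.1941
step 5: x_pred=-1.6818  r=0.9818  x^+=-1.4834  v^+=-6.6369  a^+=-3.8421
step 6: x_pred=-8.9120  r=13.3720  x^+=-6.2108  v^+=-4.4522  a^+=0.9523
step 7: x_pred=-9.7961  r=14.8961  x^+=-6.7871  v^+=2.6383  a^+=6.2931
step 8: x_pred=-1.9466  r=-2.9534  x^+=-2.5432  v^+=7.0014  a^+=5.2342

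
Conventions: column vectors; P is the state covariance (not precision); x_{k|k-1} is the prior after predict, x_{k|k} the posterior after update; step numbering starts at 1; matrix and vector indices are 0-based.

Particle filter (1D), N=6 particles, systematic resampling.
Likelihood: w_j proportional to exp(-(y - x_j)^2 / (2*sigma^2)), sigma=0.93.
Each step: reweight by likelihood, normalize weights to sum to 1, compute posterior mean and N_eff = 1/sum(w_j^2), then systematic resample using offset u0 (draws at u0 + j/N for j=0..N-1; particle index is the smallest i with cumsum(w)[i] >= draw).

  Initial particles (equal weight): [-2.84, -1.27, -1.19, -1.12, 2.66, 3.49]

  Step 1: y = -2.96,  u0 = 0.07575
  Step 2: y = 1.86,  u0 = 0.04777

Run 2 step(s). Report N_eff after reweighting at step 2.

N_eff = 1.8789

step 1: w=[0.6664, 0.1289, 0.1098, 0.0949, 0.0000, 0.0000]  mean=-2.2932  Neff=2.0759  idx=[0, 0, 0, 0, 1, 3]
step 2: w=[0.0003, 0.0003, 0.0003, 0.0003, 0.3701, 0.6287]  mean=-1.1776  Neff=1.8789  idx=[4, 4, 5, 5, 5, 5]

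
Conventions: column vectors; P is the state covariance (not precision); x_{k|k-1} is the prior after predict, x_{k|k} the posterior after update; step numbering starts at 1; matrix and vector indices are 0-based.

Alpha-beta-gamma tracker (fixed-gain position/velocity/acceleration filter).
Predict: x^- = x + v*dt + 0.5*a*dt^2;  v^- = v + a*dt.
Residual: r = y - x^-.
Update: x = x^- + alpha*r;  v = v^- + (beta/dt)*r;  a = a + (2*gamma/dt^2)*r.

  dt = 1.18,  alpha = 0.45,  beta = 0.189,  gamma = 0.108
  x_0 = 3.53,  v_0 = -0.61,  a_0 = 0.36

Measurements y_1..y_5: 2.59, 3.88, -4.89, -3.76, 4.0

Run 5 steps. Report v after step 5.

v_post = -1.9673

step 1: x_pred=3.0608  r=-0.4708  x^+=2.8490  v^+=-0.2606  a^+=0.2870
step 2: x_pred=2.7412  r=1.1388  x^+=3.2537  v^+=0.2604  a^+=0.4636
step 3: x_pred=3.8837  r=-8.7737  x^+=-0.0645  v^+=-0.5978  a^+=-0.8974
step 4: x_pred=-1.3947  r=-2.3653  x^+=-2.4591  v^+=-2.0356  a^+=-1.2644
step 5: x_pred=-5.7414  r=9.7414  x^+=-1.3577  v^+=-1.9673  a^+=0.2468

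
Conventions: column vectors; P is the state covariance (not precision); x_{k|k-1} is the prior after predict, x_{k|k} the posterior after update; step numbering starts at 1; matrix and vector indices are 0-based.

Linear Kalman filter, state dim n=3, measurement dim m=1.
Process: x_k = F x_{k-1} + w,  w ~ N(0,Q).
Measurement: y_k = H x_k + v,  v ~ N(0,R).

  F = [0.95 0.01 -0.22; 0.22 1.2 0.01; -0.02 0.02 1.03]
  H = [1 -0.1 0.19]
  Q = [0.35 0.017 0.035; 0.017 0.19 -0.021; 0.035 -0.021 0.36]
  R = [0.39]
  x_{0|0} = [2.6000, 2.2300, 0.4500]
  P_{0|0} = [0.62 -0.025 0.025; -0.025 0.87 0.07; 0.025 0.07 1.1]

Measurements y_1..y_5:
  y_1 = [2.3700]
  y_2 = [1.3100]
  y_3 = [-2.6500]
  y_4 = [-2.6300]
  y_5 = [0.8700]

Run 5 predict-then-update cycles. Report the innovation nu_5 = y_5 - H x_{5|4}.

innov = [3.6202]

step 1: x^-=[2.3933, 3.2525, 0.4561]  P^-=[0.9516 0.1066 -0.2014; 0.1066 1.4615 0.1012; -0.2014 0.1012 1.5295]  S=[1.3098]  K=[0.6892; -0.0155; 0.0604]  nu=[0.2153]  x^+=[2.5417, 3.2492, 0.4691]  P^+=[0.3295 0.1206 -0.2559; 0.1206 1.4612 0.1024; -0.2559 0.1024 1.5247]
step 2: x^-=[2.3439, 4.4629, 0.4973]  P^-=[0.8301 0.2207 -0.5651; 0.2207 2.3752 0.0946; -0.5651 0.0946 1.9929]  S=[1.0533]  K=[0.6652; 0.0011; -0.1860]  nu=[-0.6821]  x^+=[1.8902, 4.4621, 0.6242]  P^+=[0.3640 0.2199 -0.4348; 0.2199 2.3752 0.0948; -0.4348 0.0948 1.9565]
step 3: x^-=[1.7030, 5.7766, 0.6944]  P^-=[0.9590 0.3604 -0.8374; 0.3604 3.7446 0.0690; -0.8374 0.0690 2.4584]  S=[1.0822]  K=[0.7058; -0.0009; -0.3486]  nu=[-3.9072]  x^+=[-1.0547, 5.7800, 2.0564]  P^+=[0.4199 0.3611 -0.5712; 0.3611 3.7446 0.0687; -0.5712 0.0687 2.3269]
step 4: x^-=[-1.3965, 6.7246, 2.2547]  P^-=[1.0873 0.5611 -1.0537; 0.5611 5.7926 0.0395; -1.0537 0.0395 2.8563]  S=[1.1242]  K=[0.7392; -0.0095; -0.4581]  nu=[-0.9894]  x^+=[-2.1279, 6.7340, 2.7080]  P^+=[0.4731 0.5690 -0.6731; 0.5690 5.7925 0.0346; -0.6731 0.0346 2.6204]
step 5: x^-=[-2.5499, 7.6397, 2.9665]  P^-=[1.1963 0.8465 -1.2173; 0.8465 8.8527 0.0222; -1.2173 0.0222 3.1712]  S=[1.1566]  K=[0.7612; -0.0298; -0.5334]  nu=[3.6202]  x^+=[0.2058, 7.5317, 1.0354]  P^+=[0.5262 0.8728 -0.7477; 0.8728 8.8516 0.0038; -0.7477 0.0038 2.8421]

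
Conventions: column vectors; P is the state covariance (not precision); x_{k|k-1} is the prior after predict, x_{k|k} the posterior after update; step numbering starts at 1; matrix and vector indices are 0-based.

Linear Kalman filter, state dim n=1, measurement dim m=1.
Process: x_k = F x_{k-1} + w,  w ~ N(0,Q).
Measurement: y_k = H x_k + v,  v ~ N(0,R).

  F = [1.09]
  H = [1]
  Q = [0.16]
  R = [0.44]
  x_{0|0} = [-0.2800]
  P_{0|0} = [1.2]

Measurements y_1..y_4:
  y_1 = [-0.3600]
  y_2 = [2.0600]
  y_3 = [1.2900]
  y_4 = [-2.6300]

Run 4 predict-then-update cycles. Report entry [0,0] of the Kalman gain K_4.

K[0,0] = 0.4918

step 1: x^-=[-0.3052]  P^-=[1.5857]  S=[2.0257]  K=[0.7828]  nu=[-0.0548]  x^+=[-0.3481]  P^+=[0.3444]
step 2: x^-=[-0.3794]  P^-=[0.5692]  S=[1.0092]  K=[0.5640]  nu=[2.4394]  x^+=[0.9965]  P^+=[0.2482]
step 3: x^-=[1.0861]  P^-=[0.4548]  S=[0.8948]  K=[0.5083]  nu=[0.2039]  x^+=[1.1898]  P^+=[0.2237]
step 4: x^-=[1.2968]  P^-=[0.4257]  S=[0.8657]  K=[0.4918]  nu=[-3.9268]  x^+=[-0.6342]  P^+=[0.2164]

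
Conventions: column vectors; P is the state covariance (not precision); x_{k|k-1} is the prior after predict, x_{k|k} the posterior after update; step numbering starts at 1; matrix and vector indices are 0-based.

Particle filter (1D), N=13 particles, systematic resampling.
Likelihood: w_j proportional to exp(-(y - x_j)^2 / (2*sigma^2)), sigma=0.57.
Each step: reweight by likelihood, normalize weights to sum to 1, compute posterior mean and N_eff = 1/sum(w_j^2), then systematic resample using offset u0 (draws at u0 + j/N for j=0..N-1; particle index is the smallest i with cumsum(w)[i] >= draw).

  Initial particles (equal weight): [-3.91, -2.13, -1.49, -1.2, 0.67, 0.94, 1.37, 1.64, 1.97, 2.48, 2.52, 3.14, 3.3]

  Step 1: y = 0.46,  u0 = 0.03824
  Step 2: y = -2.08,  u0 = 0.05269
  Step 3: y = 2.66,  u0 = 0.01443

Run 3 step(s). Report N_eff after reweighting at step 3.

step 1: w=[0.0000, 0.0000, 0.0014, 0.0069, 0.4485, 0.3367, 0.1342, 0.0563, 0.0144, 0.0009, 0.0007, 0.0000, 0.0000]  mean=0.9152  Neff=2.9766  idx=[4, 4, 4, 4, 4, 4, 5, 5, 5, 5, 6, 6, 7]
step 2: w=[0.1571, 0.1571, 0.1571, 0.1571, 0.1571, 0.1571, 0.0143, 0.0143, 0.0143, 0.0143, 0.0002, 0.0002, 0.0000]  mean=0.6857  Neff=6.7180  idx=[0, 0, 1, 1, 2, 2, 3, 3, 4, 4, 5, 5, 8]
step 3: w=[0.0600, 0.0600, 0.0600, 0.0600, 0.0600, 0.0600, 0.0600, 0.0600, 0.0600, 0.0600, 0.0600, 0.0600, 0.2802]  mean=0.7457  Neff=8.2170  idx=[0, 1, 2, 4, 5, 6, 7, 9, 10, 11, 12, 12, 12]

N_eff = 8.2170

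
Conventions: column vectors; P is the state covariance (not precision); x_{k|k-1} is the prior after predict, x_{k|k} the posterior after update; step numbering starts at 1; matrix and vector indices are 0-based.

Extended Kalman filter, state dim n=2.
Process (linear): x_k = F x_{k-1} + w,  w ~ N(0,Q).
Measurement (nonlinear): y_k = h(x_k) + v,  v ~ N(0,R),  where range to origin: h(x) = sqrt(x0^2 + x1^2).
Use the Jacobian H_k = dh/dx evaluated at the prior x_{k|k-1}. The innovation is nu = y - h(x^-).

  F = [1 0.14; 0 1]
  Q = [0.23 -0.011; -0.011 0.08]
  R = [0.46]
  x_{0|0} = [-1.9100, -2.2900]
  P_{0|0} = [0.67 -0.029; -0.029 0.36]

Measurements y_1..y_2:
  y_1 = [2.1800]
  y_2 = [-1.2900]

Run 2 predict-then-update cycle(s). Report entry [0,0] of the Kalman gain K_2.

K[0,0] = -0.4596

step 1: x^-=[-2.2306, -2.2900]  P^-=[0.8989 0.0104; 0.0104 0.4400]  H_jac=[-0.6978 -0.7163]  S=[1.1338]  K=[-0.5598; -0.2844]  nu=[-1.0168]  x^+=[-1.6614, -2.0008]  P^+=[0.5437 -0.1701; -0.1701 0.3483]
step 2: x^-=[-1.9415, -2.0008]  P^-=[0.7329 -0.1323; -0.1323 0.4283]  H_jac=[-0.6964 -0.7177]  S=[0.9037]  K=[-0.4596; -0.2381]  nu=[-4.0780]  x^+=[-0.0671, -1.0297]  P^+=[0.5419 -0.2313; -0.2313 0.3770]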